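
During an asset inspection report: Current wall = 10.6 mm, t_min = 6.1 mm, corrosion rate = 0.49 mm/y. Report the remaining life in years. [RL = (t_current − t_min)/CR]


Apply the remaining-life relation: RL = (t_current − t_min) / CR
RL = (10.6 − 6.1) / 0.49 = 4.5 / 0.49 = 9.2 years

9.2 years


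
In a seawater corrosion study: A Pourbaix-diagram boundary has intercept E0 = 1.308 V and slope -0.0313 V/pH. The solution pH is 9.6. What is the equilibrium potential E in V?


Apply the Pourbaix line equation: E = E0 + slope*pH
E = 1.308 + (-0.0313)*9.6 = 1.308 + (-0.30048) = 1.00752 V
Rounded to 4 decimal places: E = 1.0075 V

1.0075 V


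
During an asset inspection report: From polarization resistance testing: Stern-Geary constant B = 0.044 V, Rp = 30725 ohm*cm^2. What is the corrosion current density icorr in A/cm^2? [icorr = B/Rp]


Apply the Stern-Geary relation: icorr = B / Rp
icorr = 0.044 / 30725 = 1.432×10^-6 A/cm^2

1.432×10^-6 A/cm^2


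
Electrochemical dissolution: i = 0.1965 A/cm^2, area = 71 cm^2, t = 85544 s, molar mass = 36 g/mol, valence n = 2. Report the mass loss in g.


Apply Faraday's law: m = i*A*t*M / (n*F)
Total charge passed Q = i*A*t = 0.1965*71*85544 = 1193467.116 C
m = Q*M/(n*F) = 1193467.116*36/(2*96485) = 222.65024 g

222.65024 g


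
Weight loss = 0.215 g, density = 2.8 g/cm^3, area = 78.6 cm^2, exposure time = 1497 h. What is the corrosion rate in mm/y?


Apply the mm/y weight-loss relation: CR = 87600 * W / (D * A * T)
Numerator: 87600 * 0.215 = 18834.0
Denominator: 2.8 * 78.6 * 1497 = 329459.76
CR = 18834.0 / 329459.76 = 0.05717 mm/y

0.05717 mm/y


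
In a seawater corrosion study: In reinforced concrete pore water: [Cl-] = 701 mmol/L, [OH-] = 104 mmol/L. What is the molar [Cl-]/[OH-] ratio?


Threshold parameter = [Cl-] / [OH-] (molar basis; both in mmol/L, so units cancel)
Ratio = 701 / 104 = 6.74

6.74


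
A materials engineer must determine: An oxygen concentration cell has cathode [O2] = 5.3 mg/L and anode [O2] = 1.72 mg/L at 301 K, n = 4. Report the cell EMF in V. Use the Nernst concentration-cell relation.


Apply the Nernst concentration-cell relation: E = (RT/nF)*ln(C_cathode/C_anode)
RT/nF = 8.314*301/(4*96485) = 0.0064842 V
ln(5.3/1.72) = 1.12538
E = 0.0064842 * 1.12538 = 0.0073 V

0.0073 V


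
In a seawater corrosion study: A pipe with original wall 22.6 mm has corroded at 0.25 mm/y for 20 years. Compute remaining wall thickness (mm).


Remaining wall = original − CR × time
t = 22.6 − 0.25*20 = 22.6 − 5.0 = 17.6 mm

17.6 mm


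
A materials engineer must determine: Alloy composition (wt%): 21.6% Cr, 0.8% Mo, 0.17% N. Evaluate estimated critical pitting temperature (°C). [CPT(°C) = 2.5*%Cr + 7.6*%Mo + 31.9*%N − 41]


Apply the ASTM G48 empirical CPT estimate: CPT(°C) = 2.5*%Cr + 7.6*%Mo + 31.9*%N − 41
2.5*21.6 = 54; 7.6*0.8 = 6.08; 31.9*0.17 = 5.423
CPT = 54 + 6.08 + 5.423 − 41 = 24.503 °C
Rounded to 0.1 °C: CPT ≈ 24.5 °C

24.5 °C


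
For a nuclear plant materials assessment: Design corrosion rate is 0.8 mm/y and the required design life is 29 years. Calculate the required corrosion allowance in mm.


Corrosion allowance = CR × design life
CA = 0.8 * 29 = 23.2 mm

23.2 mm


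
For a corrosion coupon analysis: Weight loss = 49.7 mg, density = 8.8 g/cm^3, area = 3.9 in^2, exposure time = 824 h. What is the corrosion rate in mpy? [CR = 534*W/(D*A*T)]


Apply the mpy weight-loss relation: CR = 534 * W / (D * A * T)
Numerator: 534 * 49.7 = 26539.8
Denominator: 8.8 * 3.9 * 824 = 28279.68
CR = 26539.8 / 28279.68 = 0.93848 mpy

0.93848 mpy


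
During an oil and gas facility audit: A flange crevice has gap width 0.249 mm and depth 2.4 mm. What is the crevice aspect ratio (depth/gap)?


Aspect ratio = depth / gap
Ratio = 2.4 / 0.249 = 9.6

9.6


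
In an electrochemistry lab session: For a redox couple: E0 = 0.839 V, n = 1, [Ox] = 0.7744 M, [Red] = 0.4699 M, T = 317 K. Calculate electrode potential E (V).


Apply the Nernst equation: E = E0 + (RT/nF)*ln([Ox]/[Red])
Step 1: RT/nF = 8.314*317/(1*96485) = 0.02731552 V
Step 2: [Ox]/[Red] = 0.7744/0.4699 = 1.64801
Step 3: ln(1.64801) = 0.499568
Step 4: correction = 0.02731552 * 0.499568 = 0.014 V
E = 0.839 + 0.014 = 0.853 V

0.853 V


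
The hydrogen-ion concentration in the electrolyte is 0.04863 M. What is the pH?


pH = −log10[H+]
pH = −log10(0.04863) = 1.31

1.31


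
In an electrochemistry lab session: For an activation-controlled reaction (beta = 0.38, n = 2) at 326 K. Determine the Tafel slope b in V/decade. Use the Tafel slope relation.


Apply the Tafel slope relation: b = 2.303*R*T/(beta*n*F)
Numerator: 2.303 * 8.314 * 326 = 6241.97
Denominator: 0.38 * 2 * 96485 = 73328.6
b = 6241.97 / 73328.6 = 0.0851 V/decade

0.0851 V/decade


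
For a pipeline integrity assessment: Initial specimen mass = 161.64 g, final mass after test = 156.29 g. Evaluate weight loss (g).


Weight loss = initial − final
WL = 161.64 − 156.29 = 5.35 g

5.35 g


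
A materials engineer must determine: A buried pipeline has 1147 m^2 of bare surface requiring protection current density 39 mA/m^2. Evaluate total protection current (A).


I = area * current density, then convert mA → A (÷1000)
I = 1147 * 39 / 1000 = 44.73 A

44.73 A


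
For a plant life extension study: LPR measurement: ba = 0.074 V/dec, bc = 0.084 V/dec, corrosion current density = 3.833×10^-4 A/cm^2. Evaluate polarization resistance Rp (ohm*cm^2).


Apply the Stern-Geary equation: Rp = ba*bc / (2.303*icorr*(ba+bc))
ba*bc = 0.074*0.084 = 0.006216
ba+bc = 0.158; 2.303*icorr*(ba+bc) = 2.303*3.833×10^-4*0.158 = 1.394729×10^-4
Rp = 0.006216 / 1.394729×10^-4 = 44.6 ohm*cm^2

44.6 ohm*cm^2


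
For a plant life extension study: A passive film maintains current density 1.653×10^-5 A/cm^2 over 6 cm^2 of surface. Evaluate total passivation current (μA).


I = i_pass * A, then convert A → μA (×10^6)
I = 1.653×10^-5 * 6 * 10^6 = 99.18 μA

99.18 μA


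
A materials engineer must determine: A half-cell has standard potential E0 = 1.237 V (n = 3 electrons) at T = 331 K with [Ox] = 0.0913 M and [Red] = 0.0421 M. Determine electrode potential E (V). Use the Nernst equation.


Apply the Nernst equation: E = E0 + (RT/nF)*ln([Ox]/[Red])
Step 1: RT/nF = 8.314*331/(3*96485) = 0.00950729 V
Step 2: [Ox]/[Red] = 0.0913/0.0421 = 2.168646
Step 3: ln(2.168646) = 0.774103
Step 4: correction = 0.00950729 * 0.774103 = 0.007 V
E = 1.237 + 0.007 = 1.244 V

1.244 V


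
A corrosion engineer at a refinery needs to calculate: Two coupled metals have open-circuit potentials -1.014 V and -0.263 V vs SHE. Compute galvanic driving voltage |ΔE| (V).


Driving voltage is the absolute potential difference.
|ΔE| = |-1.014 − (-0.263)| = 0.751 V

0.751 V


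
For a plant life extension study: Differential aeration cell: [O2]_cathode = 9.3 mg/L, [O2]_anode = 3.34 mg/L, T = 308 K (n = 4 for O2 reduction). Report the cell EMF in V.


Apply the Nernst concentration-cell relation: E = (RT/nF)*ln(C_cathode/C_anode)
RT/nF = 8.314*308/(4*96485) = 0.006635 V
ln(9.3/3.34) = 1.02404
E = 0.006635 * 1.02404 = 0.00679 V

0.00679 V


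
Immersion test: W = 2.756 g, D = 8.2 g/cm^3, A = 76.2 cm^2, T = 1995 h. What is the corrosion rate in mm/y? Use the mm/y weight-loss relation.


Apply the mm/y weight-loss relation: CR = 87600 * W / (D * A * T)
Numerator: 87600 * 2.756 = 241425.6
Denominator: 8.2 * 76.2 * 1995 = 1246555.8
CR = 241425.6 / 1246555.8 = 0.193674 mm/y

0.193674 mm/y


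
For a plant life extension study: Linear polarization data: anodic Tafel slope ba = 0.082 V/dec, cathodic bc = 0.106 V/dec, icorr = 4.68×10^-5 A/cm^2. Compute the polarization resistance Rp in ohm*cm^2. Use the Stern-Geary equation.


Apply the Stern-Geary equation: Rp = ba*bc / (2.303*icorr*(ba+bc))
ba*bc = 0.082*0.106 = 0.008692
ba+bc = 0.188; 2.303*icorr*(ba+bc) = 2.303*4.68×10^-5*0.188 = 2.0262715×10^-5
Rp = 0.008692 / 2.0262715×10^-5 = 429.0 ohm*cm^2

429.0 ohm*cm^2


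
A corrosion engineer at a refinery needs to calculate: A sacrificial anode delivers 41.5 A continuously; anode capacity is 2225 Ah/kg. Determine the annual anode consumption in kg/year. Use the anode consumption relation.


Annual consumption = current * hours per year / capacity
Rate = 41.5 * 8760 / 2225 = 163.4 kg/year

163.4 kg/year


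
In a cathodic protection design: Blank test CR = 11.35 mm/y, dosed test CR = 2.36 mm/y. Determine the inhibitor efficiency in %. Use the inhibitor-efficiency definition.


Apply the inhibitor-efficiency definition: IE = (CR_blank − CR_inh)/CR_blank × 100
IE = (11.35 − 2.36) / 11.35 × 100
IE = 8.99 / 11.35 × 100 = 79.2 %

79.2 %


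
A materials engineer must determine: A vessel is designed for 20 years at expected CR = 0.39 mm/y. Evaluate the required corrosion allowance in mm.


Corrosion allowance = CR × design life
CA = 0.39 * 20 = 7.8 mm

7.8 mm


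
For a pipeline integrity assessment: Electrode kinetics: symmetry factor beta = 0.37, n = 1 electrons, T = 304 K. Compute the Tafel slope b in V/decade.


Apply the Tafel slope relation: b = 2.303*R*T/(beta*n*F)
Numerator: 2.303 * 8.314 * 304 = 5820.73
Denominator: 0.37 * 1 * 96485 = 35699.45
b = 5820.73 / 35699.45 = 0.163 V/decade

0.163 V/decade


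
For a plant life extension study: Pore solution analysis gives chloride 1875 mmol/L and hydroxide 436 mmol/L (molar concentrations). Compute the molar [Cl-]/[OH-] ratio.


Threshold parameter = [Cl-] / [OH-] (molar basis; both in mmol/L, so units cancel)
Ratio = 1875 / 436 = 4.3

4.3


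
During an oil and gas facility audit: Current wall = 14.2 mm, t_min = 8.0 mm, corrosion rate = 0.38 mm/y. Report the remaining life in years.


Apply the remaining-life relation: RL = (t_current − t_min) / CR
RL = (14.2 − 8.0) / 0.38 = 6.2 / 0.38 = 16.3 years

16.3 years


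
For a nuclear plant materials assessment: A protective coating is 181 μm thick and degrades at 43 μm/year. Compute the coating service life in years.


Service life = thickness / degradation rate
Life = 181 / 43 = 4.2 years

4.2 years


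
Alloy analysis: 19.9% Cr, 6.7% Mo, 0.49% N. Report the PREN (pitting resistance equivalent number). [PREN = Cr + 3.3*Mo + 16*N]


Apply the PREN formula: PREN = Cr + 3.3*Mo + 16*N
PREN = 19.9 + 3.3*6.7 + 16*0.49
PREN = 19.9 + 22.11 + 7.84 = 49.85

49.85


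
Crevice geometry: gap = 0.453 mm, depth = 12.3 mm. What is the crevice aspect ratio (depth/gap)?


Aspect ratio = depth / gap
Ratio = 12.3 / 0.453 = 27.2

27.2


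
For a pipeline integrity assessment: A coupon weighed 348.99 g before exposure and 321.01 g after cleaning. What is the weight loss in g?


Weight loss = initial − final
WL = 348.99 − 321.01 = 27.98 g

27.98 g


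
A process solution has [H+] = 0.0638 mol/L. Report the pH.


pH = −log10[H+]
pH = −log10(0.0638) = 1.2

1.2


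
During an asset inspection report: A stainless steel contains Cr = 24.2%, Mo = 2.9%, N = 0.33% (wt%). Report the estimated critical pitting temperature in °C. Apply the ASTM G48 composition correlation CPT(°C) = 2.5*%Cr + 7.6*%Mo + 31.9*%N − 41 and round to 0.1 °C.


Apply the ASTM G48 empirical CPT estimate: CPT(°C) = 2.5*%Cr + 7.6*%Mo + 31.9*%N − 41
2.5*24.2 = 60.5; 7.6*2.9 = 22.04; 31.9*0.33 = 10.527
CPT = 60.5 + 22.04 + 10.527 − 41 = 52.067 °C
Rounded to 0.1 °C: CPT ≈ 52.1 °C

52.1 °C


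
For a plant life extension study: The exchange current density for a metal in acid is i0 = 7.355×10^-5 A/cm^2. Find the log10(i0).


i0 = 7.355×10^-5 A/cm^2
log10(i0) = -4.133

-4.133


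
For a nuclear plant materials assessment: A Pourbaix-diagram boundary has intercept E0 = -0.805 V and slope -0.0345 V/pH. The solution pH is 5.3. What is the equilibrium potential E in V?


Apply the Pourbaix line equation: E = E0 + slope*pH
E = -0.805 + (-0.0345)*5.3 = -0.805 + (-0.18285) = -0.98785 V
Rounded to 3 decimal places: E = -0.988 V

-0.988 V


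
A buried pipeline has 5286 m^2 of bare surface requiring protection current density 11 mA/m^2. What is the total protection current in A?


I = area * current density, then convert mA → A (÷1000)
I = 5286 * 11 / 1000 = 58.15 A

58.15 A


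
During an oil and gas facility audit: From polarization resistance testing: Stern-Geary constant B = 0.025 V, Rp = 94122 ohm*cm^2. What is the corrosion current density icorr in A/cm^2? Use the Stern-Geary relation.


Apply the Stern-Geary relation: icorr = B / Rp
icorr = 0.025 / 94122 = 2.656×10^-7 A/cm^2

2.656×10^-7 A/cm^2


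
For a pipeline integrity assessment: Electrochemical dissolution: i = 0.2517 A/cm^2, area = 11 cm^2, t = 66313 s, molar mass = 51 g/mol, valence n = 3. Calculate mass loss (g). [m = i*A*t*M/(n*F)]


Apply Faraday's law: m = i*A*t*M / (n*F)
Total charge passed Q = i*A*t = 0.2517*11*66313 = 183600.8031 C
m = Q*M/(n*F) = 183600.8031*51/(3*96485) = 32.34921 g

32.34921 g


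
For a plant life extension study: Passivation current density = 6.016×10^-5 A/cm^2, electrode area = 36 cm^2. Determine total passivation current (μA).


I = i_pass * A, then convert A → μA (×10^6)
I = 6.016×10^-5 * 36 * 10^6 = 2165.76 μA

2165.76 μA


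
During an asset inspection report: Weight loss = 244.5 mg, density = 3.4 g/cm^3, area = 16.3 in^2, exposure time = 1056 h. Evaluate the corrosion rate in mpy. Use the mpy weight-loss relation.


Apply the mpy weight-loss relation: CR = 534 * W / (D * A * T)
Numerator: 534 * 244.5 = 130563.0
Denominator: 3.4 * 16.3 * 1056 = 58523.52
CR = 130563.0 / 58523.52 = 2.23095 mpy

2.23095 mpy


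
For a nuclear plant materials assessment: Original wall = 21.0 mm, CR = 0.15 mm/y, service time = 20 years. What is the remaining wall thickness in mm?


Remaining wall = original − CR × time
t = 21.0 − 0.15*20 = 21.0 − 3.0 = 18.0 mm

18.0 mm


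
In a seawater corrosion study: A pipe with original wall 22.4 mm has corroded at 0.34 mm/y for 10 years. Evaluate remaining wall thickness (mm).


Remaining wall = original − CR × time
t = 22.4 − 0.34*10 = 22.4 − 3.4 = 19.0 mm

19.0 mm


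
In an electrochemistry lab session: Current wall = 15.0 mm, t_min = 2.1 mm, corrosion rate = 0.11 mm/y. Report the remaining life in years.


Apply the remaining-life relation: RL = (t_current − t_min) / CR
RL = (15.0 − 2.1) / 0.11 = 12.9 / 0.11 = 117.3 years

117.3 years


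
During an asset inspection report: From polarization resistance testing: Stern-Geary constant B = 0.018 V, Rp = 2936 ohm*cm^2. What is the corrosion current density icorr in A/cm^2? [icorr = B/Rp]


Apply the Stern-Geary relation: icorr = B / Rp
icorr = 0.018 / 2936 = 6.131×10^-6 A/cm^2

6.131×10^-6 A/cm^2


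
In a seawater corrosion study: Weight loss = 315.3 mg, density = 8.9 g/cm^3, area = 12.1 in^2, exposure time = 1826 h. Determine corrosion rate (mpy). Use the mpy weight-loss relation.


Apply the mpy weight-loss relation: CR = 534 * W / (D * A * T)
Numerator: 534 * 315.3 = 168370.2
Denominator: 8.9 * 12.1 * 1826 = 196641.94
CR = 168370.2 / 196641.94 = 0.856 mpy

0.856 mpy


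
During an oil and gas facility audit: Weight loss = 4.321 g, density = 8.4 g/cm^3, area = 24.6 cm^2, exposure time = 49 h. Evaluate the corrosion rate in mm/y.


Apply the mm/y weight-loss relation: CR = 87600 * W / (D * A * T)
Numerator: 87600 * 4.321 = 378519.6
Denominator: 8.4 * 24.6 * 49 = 10125.36
CR = 378519.6 / 10125.36 = 37.3833 mm/y

37.3833 mm/y


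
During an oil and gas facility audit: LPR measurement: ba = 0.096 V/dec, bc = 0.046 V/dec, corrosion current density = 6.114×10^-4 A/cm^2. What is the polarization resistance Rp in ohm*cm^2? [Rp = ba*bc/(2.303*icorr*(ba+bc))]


Apply the Stern-Geary equation: Rp = ba*bc / (2.303*icorr*(ba+bc))
ba*bc = 0.096*0.046 = 0.004416
ba+bc = 0.142; 2.303*icorr*(ba+bc) = 2.303*6.114×10^-4*0.142 = 1.999437×10^-4
Rp = 0.004416 / 1.999437×10^-4 = 22.09 ohm*cm^2

22.09 ohm*cm^2


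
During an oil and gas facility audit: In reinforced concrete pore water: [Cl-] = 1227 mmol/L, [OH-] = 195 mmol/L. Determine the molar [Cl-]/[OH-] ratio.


Threshold parameter = [Cl-] / [OH-] (molar basis; both in mmol/L, so units cancel)
Ratio = 1227 / 195 = 6.29

6.29


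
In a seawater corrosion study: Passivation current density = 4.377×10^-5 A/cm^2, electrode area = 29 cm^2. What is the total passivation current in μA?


I = i_pass * A, then convert A → μA (×10^6)
I = 4.377×10^-5 * 29 * 10^6 = 1269.33 μA

1269.33 μA


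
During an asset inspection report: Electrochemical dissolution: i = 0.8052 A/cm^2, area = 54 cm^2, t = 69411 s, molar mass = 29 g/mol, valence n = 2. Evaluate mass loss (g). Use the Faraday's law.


Apply Faraday's law: m = i*A*t*M / (n*F)
Total charge passed Q = i*A*t = 0.8052*54*69411 = 3018045.8088 C
m = Q*M/(n*F) = 3018045.8088*29/(2*96485) = 453.5592 g

453.5592 g


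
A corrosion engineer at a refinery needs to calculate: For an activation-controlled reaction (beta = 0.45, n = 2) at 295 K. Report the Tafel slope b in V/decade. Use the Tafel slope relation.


Apply the Tafel slope relation: b = 2.303*R*T/(beta*n*F)
Numerator: 2.303 * 8.314 * 295 = 5648.41
Denominator: 0.45 * 2 * 96485 = 86836.5
b = 5648.41 / 86836.5 = 0.065 V/decade

0.065 V/decade


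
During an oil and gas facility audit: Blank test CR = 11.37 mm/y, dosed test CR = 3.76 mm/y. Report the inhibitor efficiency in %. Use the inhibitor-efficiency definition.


Apply the inhibitor-efficiency definition: IE = (CR_blank − CR_inh)/CR_blank × 100
IE = (11.37 − 3.76) / 11.37 × 100
IE = 7.61 / 11.37 × 100 = 66.9 %

66.9 %


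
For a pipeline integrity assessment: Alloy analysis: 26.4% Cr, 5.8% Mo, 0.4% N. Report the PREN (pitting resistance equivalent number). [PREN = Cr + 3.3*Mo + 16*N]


Apply the PREN formula: PREN = Cr + 3.3*Mo + 16*N
PREN = 26.4 + 3.3*5.8 + 16*0.4
PREN = 26.4 + 19.14 + 6.4 = 51.94

51.94


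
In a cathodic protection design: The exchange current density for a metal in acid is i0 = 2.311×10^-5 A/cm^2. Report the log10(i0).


i0 = 2.311×10^-5 A/cm^2
log10(i0) = -4.636

-4.636


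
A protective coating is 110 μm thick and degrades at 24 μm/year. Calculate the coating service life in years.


Service life = thickness / degradation rate
Life = 110 / 24 = 4.6 years

4.6 years


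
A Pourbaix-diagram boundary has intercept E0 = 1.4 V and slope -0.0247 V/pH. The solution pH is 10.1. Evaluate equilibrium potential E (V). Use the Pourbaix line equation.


Apply the Pourbaix line equation: E = E0 + slope*pH
E = 1.4 + (-0.0247)*10.1 = 1.4 + (-0.24947) = 1.15053 V
Rounded to 4 decimal places: E = 1.1505 V

1.1505 V


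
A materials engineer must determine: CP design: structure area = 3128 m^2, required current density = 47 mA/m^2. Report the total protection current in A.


I = area * current density, then convert mA → A (÷1000)
I = 3128 * 47 / 1000 = 147.02 A

147.02 A


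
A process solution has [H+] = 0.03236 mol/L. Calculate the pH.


pH = −log10[H+]
pH = −log10(0.03236) = 1.49

1.49


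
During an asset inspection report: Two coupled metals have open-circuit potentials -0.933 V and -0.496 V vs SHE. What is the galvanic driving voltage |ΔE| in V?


Driving voltage is the absolute potential difference.
|ΔE| = |-0.933 − (-0.496)| = 0.437 V

0.437 V


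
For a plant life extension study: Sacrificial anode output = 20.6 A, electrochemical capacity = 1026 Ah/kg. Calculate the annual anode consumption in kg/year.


Annual consumption = current * hours per year / capacity
Rate = 20.6 * 8760 / 1026 = 175.9 kg/year

175.9 kg/year


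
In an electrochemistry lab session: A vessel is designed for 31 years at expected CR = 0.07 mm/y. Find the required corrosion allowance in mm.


Corrosion allowance = CR × design life
CA = 0.07 * 31 = 2.17 mm

2.17 mm


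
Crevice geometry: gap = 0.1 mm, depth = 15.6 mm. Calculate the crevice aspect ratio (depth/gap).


Aspect ratio = depth / gap
Ratio = 15.6 / 0.1 = 156.0

156.0


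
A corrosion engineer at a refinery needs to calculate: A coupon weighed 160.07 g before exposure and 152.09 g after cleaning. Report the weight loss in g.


Weight loss = initial − final
WL = 160.07 − 152.09 = 7.98 g

7.98 g


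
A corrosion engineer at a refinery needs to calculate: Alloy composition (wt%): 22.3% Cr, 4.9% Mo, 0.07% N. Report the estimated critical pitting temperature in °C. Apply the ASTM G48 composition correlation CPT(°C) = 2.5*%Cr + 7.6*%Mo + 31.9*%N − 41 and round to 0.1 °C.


Apply the ASTM G48 empirical CPT estimate: CPT(°C) = 2.5*%Cr + 7.6*%Mo + 31.9*%N − 41
2.5*22.3 = 55.75; 7.6*4.9 = 37.24; 31.9*0.07 = 2.233
CPT = 55.75 + 37.24 + 2.233 − 41 = 54.223 °C
Rounded to 0.1 °C: CPT ≈ 54.2 °C

54.2 °C


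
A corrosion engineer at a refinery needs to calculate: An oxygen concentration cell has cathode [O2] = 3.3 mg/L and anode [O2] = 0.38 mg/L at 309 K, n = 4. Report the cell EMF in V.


Apply the Nernst concentration-cell relation: E = (RT/nF)*ln(C_cathode/C_anode)
RT/nF = 8.314*309/(4*96485) = 0.00665654 V
ln(3.3/0.38) = 2.16151
E = 0.00665654 * 2.16151 = 0.01439 V

0.01439 V


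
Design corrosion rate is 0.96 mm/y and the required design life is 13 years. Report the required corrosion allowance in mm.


Corrosion allowance = CR × design life
CA = 0.96 * 13 = 12.48 mm

12.48 mm


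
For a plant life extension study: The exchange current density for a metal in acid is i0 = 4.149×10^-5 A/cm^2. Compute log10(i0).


i0 = 4.149×10^-5 A/cm^2
log10(i0) = -4.382

-4.382


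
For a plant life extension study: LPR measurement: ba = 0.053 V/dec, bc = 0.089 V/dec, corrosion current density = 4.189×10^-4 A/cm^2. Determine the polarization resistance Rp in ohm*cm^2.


Apply the Stern-Geary equation: Rp = ba*bc / (2.303*icorr*(ba+bc))
ba*bc = 0.053*0.089 = 0.004717
ba+bc = 0.142; 2.303*icorr*(ba+bc) = 2.303*4.189×10^-4*0.142 = 1.3699119×10^-4
Rp = 0.004717 / 1.3699119×10^-4 = 34.43 ohm*cm^2

34.43 ohm*cm^2


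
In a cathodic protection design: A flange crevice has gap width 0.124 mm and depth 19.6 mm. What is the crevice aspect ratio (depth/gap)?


Aspect ratio = depth / gap
Ratio = 19.6 / 0.124 = 158.1

158.1


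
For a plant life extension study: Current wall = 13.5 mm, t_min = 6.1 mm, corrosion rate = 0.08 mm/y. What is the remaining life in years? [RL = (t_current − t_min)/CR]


Apply the remaining-life relation: RL = (t_current − t_min) / CR
RL = (13.5 − 6.1) / 0.08 = 7.4 / 0.08 = 92.5 years

92.5 years


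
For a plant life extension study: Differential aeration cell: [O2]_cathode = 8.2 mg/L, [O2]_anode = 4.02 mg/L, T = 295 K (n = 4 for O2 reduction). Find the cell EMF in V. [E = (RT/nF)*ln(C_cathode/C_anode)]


Apply the Nernst concentration-cell relation: E = (RT/nF)*ln(C_cathode/C_anode)
RT/nF = 8.314*295/(4*96485) = 0.00635495 V
ln(8.2/4.02) = 0.71285
E = 0.00635495 * 0.71285 = 0.00453 V

0.00453 V


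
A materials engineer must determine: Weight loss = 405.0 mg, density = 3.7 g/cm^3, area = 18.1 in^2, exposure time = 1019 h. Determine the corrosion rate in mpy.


Apply the mpy weight-loss relation: CR = 534 * W / (D * A * T)
Numerator: 534 * 405.0 = 216270.0
Denominator: 3.7 * 18.1 * 1019 = 68242.43
CR = 216270.0 / 68242.43 = 3.1691 mpy

3.1691 mpy


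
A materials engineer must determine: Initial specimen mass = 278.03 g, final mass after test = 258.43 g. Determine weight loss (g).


Weight loss = initial − final
WL = 278.03 − 258.43 = 19.6 g

19.6 g


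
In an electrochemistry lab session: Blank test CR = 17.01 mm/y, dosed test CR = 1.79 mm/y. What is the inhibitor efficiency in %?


Apply the inhibitor-efficiency definition: IE = (CR_blank − CR_inh)/CR_blank × 100
IE = (17.01 − 1.79) / 17.01 × 100
IE = 15.22 / 17.01 × 100 = 89.5 %

89.5 %


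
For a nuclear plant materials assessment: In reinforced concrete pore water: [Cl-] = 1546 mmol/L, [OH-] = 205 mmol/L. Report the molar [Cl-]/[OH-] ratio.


Threshold parameter = [Cl-] / [OH-] (molar basis; both in mmol/L, so units cancel)
Ratio = 1546 / 205 = 7.54

7.54


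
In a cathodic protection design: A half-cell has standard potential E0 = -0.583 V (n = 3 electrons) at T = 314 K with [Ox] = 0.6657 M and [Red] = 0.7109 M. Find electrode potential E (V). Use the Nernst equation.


Apply the Nernst equation: E = E0 + (RT/nF)*ln([Ox]/[Red])
Step 1: RT/nF = 8.314*314/(3*96485) = 0.009019 V
Step 2: [Ox]/[Red] = 0.6657/0.7109 = 0.936419
Step 3: ln(0.936419) = -0.065692
Step 4: correction = 0.009019 * -0.065692 = -0.001 V
E = -0.583 + -0.001 = -0.584 V

-0.584 V


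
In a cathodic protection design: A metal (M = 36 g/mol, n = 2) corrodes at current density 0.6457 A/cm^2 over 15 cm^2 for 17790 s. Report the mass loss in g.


Apply Faraday's law: m = i*A*t*M / (n*F)
Total charge passed Q = i*A*t = 0.6457*15*17790 = 172305.045 C
m = Q*M/(n*F) = 172305.045*36/(2*96485) = 32.1448 g

32.1448 g


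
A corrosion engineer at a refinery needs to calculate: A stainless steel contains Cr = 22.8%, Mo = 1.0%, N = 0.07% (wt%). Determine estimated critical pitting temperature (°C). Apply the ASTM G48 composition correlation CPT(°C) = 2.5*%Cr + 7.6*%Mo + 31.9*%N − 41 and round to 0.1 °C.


Apply the ASTM G48 empirical CPT estimate: CPT(°C) = 2.5*%Cr + 7.6*%Mo + 31.9*%N − 41
2.5*22.8 = 57; 7.6*1.0 = 7.6; 31.9*0.07 = 2.233
CPT = 57 + 7.6 + 2.233 − 41 = 25.833 °C
Rounded to 0.1 °C: CPT ≈ 25.8 °C

25.8 °C


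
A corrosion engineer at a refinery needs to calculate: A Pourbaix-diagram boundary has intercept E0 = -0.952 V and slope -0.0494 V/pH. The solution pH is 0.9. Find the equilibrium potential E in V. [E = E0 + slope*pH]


Apply the Pourbaix line equation: E = E0 + slope*pH
E = -0.952 + (-0.0494)*0.9 = -0.952 + (-0.04446) = -0.99646 V
Rounded to 4 decimal places: E = -0.9965 V

-0.9965 V


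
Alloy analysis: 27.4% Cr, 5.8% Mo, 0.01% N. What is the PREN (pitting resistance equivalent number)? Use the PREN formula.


Apply the PREN formula: PREN = Cr + 3.3*Mo + 16*N
PREN = 27.4 + 3.3*5.8 + 16*0.01
PREN = 27.4 + 19.14 + 0.16 = 46.7

46.7


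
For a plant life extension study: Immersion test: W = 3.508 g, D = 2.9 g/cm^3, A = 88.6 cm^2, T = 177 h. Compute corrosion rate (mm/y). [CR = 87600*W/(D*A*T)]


Apply the mm/y weight-loss relation: CR = 87600 * W / (D * A * T)
Numerator: 87600 * 3.508 = 307300.8
Denominator: 2.9 * 88.6 * 177 = 45478.38
CR = 307300.8 / 45478.38 = 6.7571 mm/y

6.7571 mm/y


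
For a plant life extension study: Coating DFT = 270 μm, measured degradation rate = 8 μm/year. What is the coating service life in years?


Service life = thickness / degradation rate
Life = 270 / 8 = 33.8 years

33.8 years


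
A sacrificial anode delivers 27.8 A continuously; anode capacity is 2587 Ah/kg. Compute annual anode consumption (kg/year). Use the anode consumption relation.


Annual consumption = current * hours per year / capacity
Rate = 27.8 * 8760 / 2587 = 94.1 kg/year

94.1 kg/year


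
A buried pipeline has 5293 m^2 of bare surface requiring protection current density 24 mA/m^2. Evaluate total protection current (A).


I = area * current density, then convert mA → A (÷1000)
I = 5293 * 24 / 1000 = 127.03 A

127.03 A


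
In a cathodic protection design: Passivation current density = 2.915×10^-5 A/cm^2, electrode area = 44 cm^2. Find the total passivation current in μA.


I = i_pass * A, then convert A → μA (×10^6)
I = 2.915×10^-5 * 44 * 10^6 = 1282.6 μA

1282.6 μA


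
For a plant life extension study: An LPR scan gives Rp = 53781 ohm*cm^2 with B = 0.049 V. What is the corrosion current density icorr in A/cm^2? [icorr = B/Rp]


Apply the Stern-Geary relation: icorr = B / Rp
icorr = 0.049 / 53781 = 9.111×10^-7 A/cm^2

9.111×10^-7 A/cm^2


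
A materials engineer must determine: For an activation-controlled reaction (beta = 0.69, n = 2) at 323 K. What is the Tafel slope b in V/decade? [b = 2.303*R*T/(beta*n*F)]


Apply the Tafel slope relation: b = 2.303*R*T/(beta*n*F)
Numerator: 2.303 * 8.314 * 323 = 6184.53
Denominator: 0.69 * 2 * 96485 = 133149.3
b = 6184.53 / 133149.3 = 0.046 V/decade

0.046 V/decade


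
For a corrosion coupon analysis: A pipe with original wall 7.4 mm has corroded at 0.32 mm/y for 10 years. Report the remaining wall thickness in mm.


Remaining wall = original − CR × time
t = 7.4 − 0.32*10 = 7.4 − 3.2 = 4.2 mm

4.2 mm


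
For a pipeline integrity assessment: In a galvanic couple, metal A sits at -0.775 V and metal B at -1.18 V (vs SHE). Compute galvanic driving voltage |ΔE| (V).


Driving voltage is the absolute potential difference.
|ΔE| = |-0.775 − (-1.18)| = 0.405 V

0.405 V


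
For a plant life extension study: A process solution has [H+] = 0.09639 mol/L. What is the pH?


pH = −log10[H+]
pH = −log10(0.09639) = 1.02

1.02


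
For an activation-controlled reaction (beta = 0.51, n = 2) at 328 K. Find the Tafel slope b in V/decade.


Apply the Tafel slope relation: b = 2.303*R*T/(beta*n*F)
Numerator: 2.303 * 8.314 * 328 = 6280.26
Denominator: 0.51 * 2 * 96485 = 98414.7
b = 6280.26 / 98414.7 = 0.0638 V/decade

0.0638 V/decade


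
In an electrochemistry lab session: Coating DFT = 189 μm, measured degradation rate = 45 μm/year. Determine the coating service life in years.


Service life = thickness / degradation rate
Life = 189 / 45 = 4.2 years

4.2 years


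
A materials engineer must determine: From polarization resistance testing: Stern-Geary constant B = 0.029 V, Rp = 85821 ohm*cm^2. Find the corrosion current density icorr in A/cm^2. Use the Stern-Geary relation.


Apply the Stern-Geary relation: icorr = B / Rp
icorr = 0.029 / 85821 = 3.379×10^-7 A/cm^2

3.379×10^-7 A/cm^2


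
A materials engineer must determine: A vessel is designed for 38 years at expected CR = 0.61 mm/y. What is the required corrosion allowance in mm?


Corrosion allowance = CR × design life
CA = 0.61 * 38 = 23.18 mm

23.18 mm


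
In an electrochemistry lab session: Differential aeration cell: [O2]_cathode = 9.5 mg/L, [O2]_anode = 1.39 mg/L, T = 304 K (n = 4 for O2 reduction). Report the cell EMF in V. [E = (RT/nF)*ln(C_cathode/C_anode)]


Apply the Nernst concentration-cell relation: E = (RT/nF)*ln(C_cathode/C_anode)
RT/nF = 8.314*304/(4*96485) = 0.00654883 V
ln(9.5/1.39) = 1.92199
E = 0.00654883 * 1.92199 = 0.01259 V

0.01259 V


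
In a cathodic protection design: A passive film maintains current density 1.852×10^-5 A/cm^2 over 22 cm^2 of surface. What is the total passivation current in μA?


I = i_pass * A, then convert A → μA (×10^6)
I = 1.852×10^-5 * 22 * 10^6 = 407.44 μA

407.44 μA


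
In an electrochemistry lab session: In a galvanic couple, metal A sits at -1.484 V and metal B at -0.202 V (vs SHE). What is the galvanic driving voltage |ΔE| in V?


Driving voltage is the absolute potential difference.
|ΔE| = |-1.484 − (-0.202)| = 1.282 V

1.282 V


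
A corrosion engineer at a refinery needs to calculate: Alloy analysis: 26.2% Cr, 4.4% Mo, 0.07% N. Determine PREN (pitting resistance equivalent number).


Apply the PREN formula: PREN = Cr + 3.3*Mo + 16*N
PREN = 26.2 + 3.3*4.4 + 16*0.07
PREN = 26.2 + 14.52 + 1.12 = 41.84

41.84


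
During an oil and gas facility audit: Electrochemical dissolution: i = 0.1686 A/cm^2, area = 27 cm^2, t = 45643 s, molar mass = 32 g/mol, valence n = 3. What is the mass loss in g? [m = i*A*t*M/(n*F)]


Apply Faraday's law: m = i*A*t*M / (n*F)
Total charge passed Q = i*A*t = 0.1686*27*45643 = 207776.0646 C
m = Q*M/(n*F) = 207776.0646*32/(3*96485) = 22.97 g

22.97 g


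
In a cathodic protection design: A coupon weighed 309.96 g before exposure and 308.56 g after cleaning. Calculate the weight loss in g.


Weight loss = initial − final
WL = 309.96 − 308.56 = 1.4 g

1.4 g


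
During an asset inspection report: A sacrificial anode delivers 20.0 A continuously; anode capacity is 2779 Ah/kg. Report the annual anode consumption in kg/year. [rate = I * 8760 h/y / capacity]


Annual consumption = current * hours per year / capacity
Rate = 20.0 * 8760 / 2779 = 63.0 kg/year

63.0 kg/year


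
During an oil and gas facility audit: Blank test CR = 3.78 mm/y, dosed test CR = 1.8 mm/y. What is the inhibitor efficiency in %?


Apply the inhibitor-efficiency definition: IE = (CR_blank − CR_inh)/CR_blank × 100
IE = (3.78 − 1.8) / 3.78 × 100
IE = 1.98 / 3.78 × 100 = 52.4 %

52.4 %


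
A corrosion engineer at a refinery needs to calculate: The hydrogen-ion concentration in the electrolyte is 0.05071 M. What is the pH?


pH = −log10[H+]
pH = −log10(0.05071) = 1.29

1.29


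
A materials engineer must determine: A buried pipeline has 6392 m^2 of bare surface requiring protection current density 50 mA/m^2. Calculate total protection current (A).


I = area * current density, then convert mA → A (÷1000)
I = 6392 * 50 / 1000 = 319.6 A

319.6 A


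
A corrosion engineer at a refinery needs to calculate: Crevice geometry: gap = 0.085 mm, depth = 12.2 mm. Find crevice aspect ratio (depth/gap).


Aspect ratio = depth / gap
Ratio = 12.2 / 0.085 = 143.5

143.5


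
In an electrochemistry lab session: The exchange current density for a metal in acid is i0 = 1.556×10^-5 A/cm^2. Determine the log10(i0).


i0 = 1.556×10^-5 A/cm^2
log10(i0) = -4.808

-4.808


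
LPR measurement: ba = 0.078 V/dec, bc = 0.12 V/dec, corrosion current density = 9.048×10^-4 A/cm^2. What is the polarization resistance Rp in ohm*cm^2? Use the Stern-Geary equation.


Apply the Stern-Geary equation: Rp = ba*bc / (2.303*icorr*(ba+bc))
ba*bc = 0.078*0.12 = 0.00936
ba+bc = 0.198; 2.303*icorr*(ba+bc) = 2.303*9.048×10^-4*0.198 = 4.1258337×10^-4
Rp = 0.00936 / 4.1258337×10^-4 = 22.69 ohm*cm^2

22.69 ohm*cm^2


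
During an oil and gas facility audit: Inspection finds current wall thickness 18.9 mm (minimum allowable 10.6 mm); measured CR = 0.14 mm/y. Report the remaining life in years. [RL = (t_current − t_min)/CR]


Apply the remaining-life relation: RL = (t_current − t_min) / CR
RL = (18.9 − 10.6) / 0.14 = 8.3 / 0.14 = 59.3 years

59.3 years


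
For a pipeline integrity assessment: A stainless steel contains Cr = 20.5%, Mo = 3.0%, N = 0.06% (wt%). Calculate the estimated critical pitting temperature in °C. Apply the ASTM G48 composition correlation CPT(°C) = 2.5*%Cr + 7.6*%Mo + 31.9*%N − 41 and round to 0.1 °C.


Apply the ASTM G48 empirical CPT estimate: CPT(°C) = 2.5*%Cr + 7.6*%Mo + 31.9*%N − 41
2.5*20.5 = 51.25; 7.6*3.0 = 22.8; 31.9*0.06 = 1.914
CPT = 51.25 + 22.8 + 1.914 − 41 = 34.964 °C
Rounded to 0.1 °C: CPT ≈ 35.0 °C

35.0 °C


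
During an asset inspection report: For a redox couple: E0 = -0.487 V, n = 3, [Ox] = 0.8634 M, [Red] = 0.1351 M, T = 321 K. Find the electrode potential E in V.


Apply the Nernst equation: E = E0 + (RT/nF)*ln([Ox]/[Red])
Step 1: RT/nF = 8.314*321/(3*96485) = 0.00922007 V
Step 2: [Ox]/[Red] = 0.8634/0.1351 = 6.390822
Step 3: ln(6.390822) = 1.854863
Step 4: correction = 0.00922007 * 1.854863 = 0.017 V
E = -0.487 + 0.017 = -0.47 V

-0.47 V


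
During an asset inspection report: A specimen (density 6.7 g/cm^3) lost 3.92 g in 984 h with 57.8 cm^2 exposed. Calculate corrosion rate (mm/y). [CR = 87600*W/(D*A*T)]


Apply the mm/y weight-loss relation: CR = 87600 * W / (D * A * T)
Numerator: 87600 * 3.92 = 343392.0
Denominator: 6.7 * 57.8 * 984 = 381063.84
CR = 343392.0 / 381063.84 = 0.90114 mm/y

0.90114 mm/y


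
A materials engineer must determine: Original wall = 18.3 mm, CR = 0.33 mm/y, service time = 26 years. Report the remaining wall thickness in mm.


Remaining wall = original − CR × time
t = 18.3 − 0.33*26 = 18.3 − 8.58 = 9.72 mm

9.72 mm


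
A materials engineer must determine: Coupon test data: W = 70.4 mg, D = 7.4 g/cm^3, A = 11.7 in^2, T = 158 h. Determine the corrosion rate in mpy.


Apply the mpy weight-loss relation: CR = 534 * W / (D * A * T)
Numerator: 534 * 70.4 = 37593.6
Denominator: 7.4 * 11.7 * 158 = 13679.64
CR = 37593.6 / 13679.64 = 2.74814 mpy

2.74814 mpy


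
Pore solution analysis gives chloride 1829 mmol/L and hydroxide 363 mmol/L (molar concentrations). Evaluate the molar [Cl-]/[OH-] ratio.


Threshold parameter = [Cl-] / [OH-] (molar basis; both in mmol/L, so units cancel)
Ratio = 1829 / 363 = 5.04

5.04


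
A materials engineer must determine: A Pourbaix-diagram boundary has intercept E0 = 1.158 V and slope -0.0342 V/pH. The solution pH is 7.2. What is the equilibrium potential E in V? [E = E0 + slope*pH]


Apply the Pourbaix line equation: E = E0 + slope*pH
E = 1.158 + (-0.0342)*7.2 = 1.158 + (-0.24624) = 0.91176 V
Rounded to 4 decimal places: E = 0.9118 V

0.9118 V


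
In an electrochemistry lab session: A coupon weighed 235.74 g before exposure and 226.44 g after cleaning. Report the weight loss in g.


Weight loss = initial − final
WL = 235.74 − 226.44 = 9.3 g

9.3 g


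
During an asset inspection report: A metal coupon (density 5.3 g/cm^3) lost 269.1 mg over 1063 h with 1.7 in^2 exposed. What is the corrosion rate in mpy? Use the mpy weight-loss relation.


Apply the mpy weight-loss relation: CR = 534 * W / (D * A * T)
Numerator: 534 * 269.1 = 143699.4
Denominator: 5.3 * 1.7 * 1063 = 9577.63
CR = 143699.4 / 9577.63 = 15.0036 mpy

15.0036 mpy


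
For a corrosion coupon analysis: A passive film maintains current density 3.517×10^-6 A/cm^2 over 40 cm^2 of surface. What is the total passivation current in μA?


I = i_pass * A, then convert A → μA (×10^6)
I = 3.517×10^-6 * 40 * 10^6 = 140.68 μA

140.68 μA


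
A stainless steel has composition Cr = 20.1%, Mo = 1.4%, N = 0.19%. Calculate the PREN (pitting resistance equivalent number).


Apply the PREN formula: PREN = Cr + 3.3*Mo + 16*N
PREN = 20.1 + 3.3*1.4 + 16*0.19
PREN = 20.1 + 4.62 + 3.04 = 27.76

27.76


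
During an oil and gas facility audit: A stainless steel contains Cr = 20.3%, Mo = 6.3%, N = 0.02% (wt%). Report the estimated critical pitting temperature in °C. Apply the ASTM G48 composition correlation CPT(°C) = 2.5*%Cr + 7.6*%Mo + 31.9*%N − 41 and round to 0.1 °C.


Apply the ASTM G48 empirical CPT estimate: CPT(°C) = 2.5*%Cr + 7.6*%Mo + 31.9*%N − 41
2.5*20.3 = 50.75; 7.6*6.3 = 47.88; 31.9*0.02 = 0.638
CPT = 50.75 + 47.88 + 0.638 − 41 = 58.268 °C
Rounded to 0.1 °C: CPT ≈ 58.3 °C

58.3 °C


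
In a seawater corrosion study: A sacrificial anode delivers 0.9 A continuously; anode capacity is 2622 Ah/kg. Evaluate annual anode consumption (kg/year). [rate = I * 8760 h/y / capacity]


Annual consumption = current * hours per year / capacity
Rate = 0.9 * 8760 / 2622 = 3.0 kg/year

3.0 kg/year


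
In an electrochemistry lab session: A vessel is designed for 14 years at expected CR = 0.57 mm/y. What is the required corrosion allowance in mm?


Corrosion allowance = CR × design life
CA = 0.57 * 14 = 7.98 mm

7.98 mm


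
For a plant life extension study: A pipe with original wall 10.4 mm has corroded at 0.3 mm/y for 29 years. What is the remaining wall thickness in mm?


Remaining wall = original − CR × time
t = 10.4 − 0.3*29 = 10.4 − 8.7 = 1.7 mm

1.7 mm


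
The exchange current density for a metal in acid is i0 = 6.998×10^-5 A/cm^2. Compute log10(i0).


i0 = 6.998×10^-5 A/cm^2
log10(i0) = -4.155

-4.155


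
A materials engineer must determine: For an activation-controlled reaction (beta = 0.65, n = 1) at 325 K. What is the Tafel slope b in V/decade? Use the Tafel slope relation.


Apply the Tafel slope relation: b = 2.303*R*T/(beta*n*F)
Numerator: 2.303 * 8.314 * 325 = 6222.82
Denominator: 0.65 * 1 * 96485 = 62715.25
b = 6222.82 / 62715.25 = 0.099 V/decade

0.099 V/decade


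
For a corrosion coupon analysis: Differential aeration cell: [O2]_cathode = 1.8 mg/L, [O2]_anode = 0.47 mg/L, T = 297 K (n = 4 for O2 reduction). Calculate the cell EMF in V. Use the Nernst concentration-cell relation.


Apply the Nernst concentration-cell relation: E = (RT/nF)*ln(C_cathode/C_anode)
RT/nF = 8.314*297/(4*96485) = 0.00639804 V
ln(1.8/0.47) = 1.34281
E = 0.00639804 * 1.34281 = 0.00859 V

0.00859 V
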